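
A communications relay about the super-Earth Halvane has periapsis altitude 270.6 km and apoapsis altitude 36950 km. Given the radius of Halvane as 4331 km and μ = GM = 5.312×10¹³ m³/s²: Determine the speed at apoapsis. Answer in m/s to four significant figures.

v ≈ 508.0 m/s

r_p = 4331 + 270.6 = 4601.6 km = 4.6016×10⁶ m.
r_a = 4331 + 36950 = 41281 km = 4.1281×10⁷ m.
Semi-major axis a = (r_p + r_a)/2 = 22941 km = 2.294×10⁷ m.
Vis-viva: v² = μ(2/r − 1/a) = 5.312×10¹³ × (4.845×10⁻⁸ − 4.359×10⁻⁸) = 2.581×10⁵ m²/s².
v = 508.0 m/s.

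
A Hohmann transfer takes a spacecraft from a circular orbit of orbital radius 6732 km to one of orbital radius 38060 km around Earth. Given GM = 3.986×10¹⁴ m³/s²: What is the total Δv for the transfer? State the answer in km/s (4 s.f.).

Δv_total ≈ 3.798 km/s

r₁ = 6732 km = 6.732×10⁶ m.
r₂ = 38060 km = 3.806×10⁷ m.
Transfer ellipse a_t = (r₁ + r₂)/2 = 2.240×10⁷ m.
At r₁: circular v_c1 = √(μ/r₁) = 7695 m/s; transfer-perigee v_p = √[μ(2/r₁ − 1/a_t)] = 10030 m/s.
Δv₁ = v_p − v_c1 = 2336 m/s.
At r₂: circular v_c2 = √(μ/r₂) = 3236 m/s; transfer-apogee v_a = √[μ(2/r₂ − 1/a_t)] = 1774 m/s.
Δv₂ = v_c2 − v_a = 1462 m/s.
Total Δv = Δv₁ + Δv₂ = 3798 m/s = 3.798 km/s.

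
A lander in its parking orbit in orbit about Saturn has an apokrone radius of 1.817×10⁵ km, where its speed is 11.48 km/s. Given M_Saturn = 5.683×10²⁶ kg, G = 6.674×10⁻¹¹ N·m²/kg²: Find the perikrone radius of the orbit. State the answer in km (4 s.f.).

perikrone radius ≈ 83820 km

μ = GM = 6.674×10⁻¹¹ × 5.683×10²⁶ = 3.793×10¹⁶ m³/s².
r_a = 1.817×10⁸ m.
Specific energy ε = v²/2 − μ/r = -1.428×10⁸ J/kg, so a = −μ/(2ε) = 1.328×10⁸ m.
The apsides satisfy r_p + r_a = 2a, so the perikrone radius is 2a − r_a = 8.382×10⁷ m = 83818 km.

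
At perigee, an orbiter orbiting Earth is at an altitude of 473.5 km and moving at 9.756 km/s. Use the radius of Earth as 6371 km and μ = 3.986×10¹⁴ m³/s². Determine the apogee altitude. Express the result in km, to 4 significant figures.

r_p = 6371 + 473.5 = 6844.5 km = 6.844×10⁶ m.
Specific energy ε = v²/2 − μ/r = -1.065×10⁷ J/kg, so a = −μ/(2ε) = 1.872×10⁷ m.
The apsides satisfy r_p + r_a = 2a, so the apogee radius is 2a − r_p = 3.059×10⁷ m = 30594 km.
Apogee altitude = 30594 − 6371 = 24223 km.

apogee altitude ≈ 24220 km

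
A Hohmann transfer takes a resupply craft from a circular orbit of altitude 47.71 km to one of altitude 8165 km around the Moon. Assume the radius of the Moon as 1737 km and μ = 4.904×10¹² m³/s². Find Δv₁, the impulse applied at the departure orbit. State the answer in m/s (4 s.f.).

Δv ≈ 500.2 m/s

r₁ = 1737 + 47.71 = 1784.7 km = 1.7847×10⁶ m.
r₂ = 1737 + 8165 = 9902.0 km = 9.9020×10⁶ m.
Transfer ellipse a_t = (r₁ + r₂)/2 = 5.843×10⁶ m.
At r₁: circular v_c1 = √(μ/r₁) = 1658 m/s; transfer-perilune v_p = √[μ(2/r₁ − 1/a_t)] = 2158 m/s.
Δv₁ = v_p − v_c1 = 500.2 m/s.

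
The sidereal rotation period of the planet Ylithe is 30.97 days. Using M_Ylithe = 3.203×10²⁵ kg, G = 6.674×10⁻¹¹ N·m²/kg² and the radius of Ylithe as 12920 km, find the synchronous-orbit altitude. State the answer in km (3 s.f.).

h_sync ≈ 7.16×10⁵ km

μ = GM = 6.674×10⁻¹¹ × 3.203×10²⁵ = 2.138×10¹⁵ m³/s².
T = 30.97 days = 2.676×10⁶ s.
A synchronous orbit has period T, so by Kepler's third law a = (μT²/4π²)^(1/3).
μT²/4π² = 2.138×10¹⁵ × (2.676×10⁶)² / 39.48 = 3.877×10²⁶ m³.
a = 7.292×10⁸ m = 7.2917×10⁵ km.
Altitude h = a − R = 7.2917×10⁵ − 12920 = 7.1625×10⁵ km.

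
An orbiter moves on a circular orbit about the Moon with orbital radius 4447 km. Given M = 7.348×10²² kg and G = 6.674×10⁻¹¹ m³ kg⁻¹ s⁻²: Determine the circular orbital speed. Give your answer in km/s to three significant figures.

v ≈ 1.05 km/s

μ = GM = 6.674×10⁻¹¹ × 7.348×10²² = 4.904×10¹² m³/s².
r = 4447 km = 4.447×10⁶ m.
For a circular orbit v = √(μ/r) = √(4.904×10¹² / 4.447×10⁶) = √(1.103×10⁶) = 1050 m/s.
That is 1.050 km/s.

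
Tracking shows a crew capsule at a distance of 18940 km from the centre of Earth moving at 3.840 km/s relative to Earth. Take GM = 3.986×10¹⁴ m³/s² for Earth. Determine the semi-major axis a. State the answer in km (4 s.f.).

a ≈ 14580 km

r = 1.894×10⁷ m.
Specific orbital energy ε = v²/2 − μ/r = (3840)²/2 − 3.986×10¹⁴/1.894×10⁷ = -1.367×10⁷ J/kg.
Since ε = −μ/(2a), a = −μ/(2ε) = 1.458×10⁷ m = 14577 km.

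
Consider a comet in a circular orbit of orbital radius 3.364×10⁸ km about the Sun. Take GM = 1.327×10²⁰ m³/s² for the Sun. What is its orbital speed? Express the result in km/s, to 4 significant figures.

v ≈ 19.86 km/s

r = 3.364×10⁸ km = 3.364×10¹¹ m.
For a circular orbit v = √(μ/r) = √(1.327×10²⁰ / 3.364×10¹¹) = √(3.945×10⁸) = 19860 m/s.
That is 19.86 km/s.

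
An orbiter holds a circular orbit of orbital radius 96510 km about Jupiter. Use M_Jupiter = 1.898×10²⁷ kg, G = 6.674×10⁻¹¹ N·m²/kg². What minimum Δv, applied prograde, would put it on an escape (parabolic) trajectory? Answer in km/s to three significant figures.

μ = GM = 6.674×10⁻¹¹ × 1.898×10²⁷ = 1.267×10¹⁷ m³/s².
r = 96510 km = 9.651×10⁷ m.
Circular speed v_c = √(μ/r) = 36230 m/s.
Escape speed v_esc = √(2μ/r) = √2 × v_c = 51240 m/s.
Δv = v_esc − v_c = 15010 m/s = 15.01 km/s.

Δv ≈ 15.0 km/s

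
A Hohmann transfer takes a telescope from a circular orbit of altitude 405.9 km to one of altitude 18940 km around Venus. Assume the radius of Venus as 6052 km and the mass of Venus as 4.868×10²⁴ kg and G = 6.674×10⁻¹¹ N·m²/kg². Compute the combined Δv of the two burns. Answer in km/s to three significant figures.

Δv_total ≈ 3.14 km/s

μ = GM = 6.674×10⁻¹¹ × 4.868×10²⁴ = 3.249×10¹⁴ m³/s².
r₁ = 6052 + 405.9 = 6457.9 km = 6.4579×10⁶ m.
r₂ = 6052 + 18940 = 24992 km = 2.4992×10⁷ m.
Transfer ellipse a_t = (r₁ + r₂)/2 = 1.572×10⁷ m.
At r₁: circular v_c1 = √(μ/r₁) = 7093 m/s; transfer-periapsis v_p = √[μ(2/r₁ − 1/a_t)] = 8942 m/s.
Δv₁ = v_p − v_c1 = 1849 m/s.
At r₂: circular v_c2 = √(μ/r₂) = 3606 m/s; transfer-apoapsis v_a = √[μ(2/r₂ − 1/a_t)] = 2311 m/s.
Δv₂ = v_c2 − v_a = 1295 m/s.
Total Δv = Δv₁ + Δv₂ = 3144 m/s = 3.144 km/s.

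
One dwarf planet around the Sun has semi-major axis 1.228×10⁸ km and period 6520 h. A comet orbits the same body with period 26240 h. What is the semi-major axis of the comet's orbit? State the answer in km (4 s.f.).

a₂ ≈ 3.107×10⁸ km

Kepler's third law: a³ ∝ T², so a₂ = a₁ (T₂/T₁)^(2/3).
T₂/T₁ = 4.025, (T₂/T₁)^(2/3) = 2.530.
a₂ = 1.228×10⁸ × 2.530 = 3.107×10⁸ km.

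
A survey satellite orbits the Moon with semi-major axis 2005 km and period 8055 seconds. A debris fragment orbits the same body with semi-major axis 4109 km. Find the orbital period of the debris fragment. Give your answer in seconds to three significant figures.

Kepler's third law: T² ∝ a³, so T₂ = T₁ (a₂/a₁)^(3/2).
a₂/a₁ = 2.049, (a₂/a₁)^(3/2) = 2.934.
T₂ = 8055 × 2.934 = 23630 seconds.

T₂ ≈ 23600 seconds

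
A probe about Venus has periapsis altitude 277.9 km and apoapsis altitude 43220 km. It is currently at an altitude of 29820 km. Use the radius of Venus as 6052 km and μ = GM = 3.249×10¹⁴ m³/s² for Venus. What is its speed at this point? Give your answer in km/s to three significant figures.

r_p = 6052 + 277.9 = 6329.9 km = 6.3299×10⁶ m.
r_a = 6052 + 43220 = 49272 km = 4.9272×10⁷ m.
r = 6052 + 29820 = 35872 km = 3.587×10⁷ m.
Semi-major axis a = (r_p + r_a)/2 = 27801 km = 2.780×10⁷ m.
Vis-viva: v² = μ(2/r − 1/a) = 3.249×10¹⁴ × (5.575×10⁻⁸ − 3.597×10⁻⁸) = 6.428×10⁶ m²/s².
v = 2535 m/s = 2.535 km/s.

v ≈ 2.54 km/s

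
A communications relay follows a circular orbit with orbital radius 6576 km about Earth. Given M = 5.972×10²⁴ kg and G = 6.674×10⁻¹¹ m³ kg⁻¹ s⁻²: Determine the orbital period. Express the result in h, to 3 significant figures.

μ = GM = 6.674×10⁻¹¹ × 5.972×10²⁴ = 3.986×10¹⁴ m³/s².
r = 6576 km = 6.576×10⁶ m.
Kepler's third law: T = 2π√(r³/μ) = 2π√((6.576×10⁶)³ / 3.986×10¹⁴).
r³/μ = 7.135×10⁵ s², so T = 2π × 8.447×10² = 5.307×10³ s.
Converting: 5.307×10³ s ÷ 3600 = 1.474 h.

T ≈ 1.47 h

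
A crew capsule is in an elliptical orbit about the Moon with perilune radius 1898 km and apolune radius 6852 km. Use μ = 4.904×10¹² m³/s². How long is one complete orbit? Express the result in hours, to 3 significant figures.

T ≈ 7.21 hours

Semi-major axis a = (r_p + r_a)/2 = (1898.0 + 6852.0)/2 = 4375.0 km = 4.375×10⁶ m.
By Kepler's third law T = 2π√(a³/μ) = 2π × 4.132×10³ = 2.596×10⁴ s.
= 7.212 hours.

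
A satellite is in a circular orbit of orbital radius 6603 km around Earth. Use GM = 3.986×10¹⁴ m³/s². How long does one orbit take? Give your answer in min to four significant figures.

r = 6603 km = 6.603×10⁶ m.
Kepler's third law: T = 2π√(r³/μ) = 2π√((6.603×10⁶)³ / 3.986×10¹⁴).
r³/μ = 7.222×10⁵ s², so T = 2π × 8.499×10² = 5.340×10³ s.
Converting: 5.340×10³ s ÷ 60.00 = 89.00 min.

T ≈ 89.00 min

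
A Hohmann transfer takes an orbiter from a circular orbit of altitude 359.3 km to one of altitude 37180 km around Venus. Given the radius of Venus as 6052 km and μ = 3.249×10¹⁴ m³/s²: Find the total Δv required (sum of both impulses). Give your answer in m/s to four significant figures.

r₁ = 6052 + 359.3 = 6411.3 km = 6.4113×10⁶ m.
r₂ = 6052 + 37180 = 43232 km = 4.3232×10⁷ m.
Transfer ellipse a_t = (r₁ + r₂)/2 = 2.482×10⁷ m.
At r₁: circular v_c1 = √(μ/r₁) = 7119 m/s; transfer-periapsis v_p = √[μ(2/r₁ − 1/a_t)] = 9395 m/s.
Δv₁ = v_p − v_c1 = 2276 m/s.
At r₂: circular v_c2 = √(μ/r₂) = 2741 m/s; transfer-apoapsis v_a = √[μ(2/r₂ − 1/a_t)] = 1393 m/s.
Δv₂ = v_c2 − v_a = 1348 m/s.
Total Δv = Δv₁ + Δv₂ = 3624 m/s.

Δv_total ≈ 3624 m/s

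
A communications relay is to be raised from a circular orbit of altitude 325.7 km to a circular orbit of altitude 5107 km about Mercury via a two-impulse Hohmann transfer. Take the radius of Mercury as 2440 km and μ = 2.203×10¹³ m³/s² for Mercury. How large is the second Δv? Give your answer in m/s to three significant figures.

r₁ = 2440 + 325.7 = 2765.7 km = 2.7657×10⁶ m.
r₂ = 2440 + 5107 = 7547.0 km = 7.5470×10⁶ m.
Transfer ellipse a_t = (r₁ + r₂)/2 = 5.156×10⁶ m.
At r₁: circular v_c1 = √(μ/r₁) = 2822 m/s; transfer-periherm v_p = √[μ(2/r₁ − 1/a_t)] = 3414 m/s.
At r₂: circular v_c2 = √(μ/r₂) = 1709 m/s; transfer-apoherm v_a = √[μ(2/r₂ − 1/a_t)] = 1251 m/s.
Δv₂ = v_c2 − v_a = 457.2 m/s.

Δv ≈ 457 m/s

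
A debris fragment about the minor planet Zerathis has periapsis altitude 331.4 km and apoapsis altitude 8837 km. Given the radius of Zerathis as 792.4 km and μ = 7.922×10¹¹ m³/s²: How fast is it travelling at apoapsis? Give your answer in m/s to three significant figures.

v ≈ 131 m/s

r_p = 792.4 + 331.4 = 1123.8 km = 1.1238×10⁶ m.
r_a = 792.4 + 8837 = 9629.4 km = 9.6294×10⁶ m.
Semi-major axis a = (r_p + r_a)/2 = 5376.6 km = 5.377×10⁶ m.
Vis-viva: v² = μ(2/r − 1/a) = 7.922×10¹¹ × (2.077×10⁻⁷ − 1.860×10⁻⁷) = 1.720×10⁴ m²/s².
v = 131.1 m/s.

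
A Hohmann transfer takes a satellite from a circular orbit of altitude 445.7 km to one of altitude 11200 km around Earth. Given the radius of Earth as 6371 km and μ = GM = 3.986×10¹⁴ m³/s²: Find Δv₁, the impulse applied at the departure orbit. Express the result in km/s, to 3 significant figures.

Δv ≈ 1.53 km/s

r₁ = 6371 + 445.7 = 6816.7 km = 6.8167×10⁶ m.
r₂ = 6371 + 11200 = 17571 km = 1.7571×10⁷ m.
Transfer ellipse a_t = (r₁ + r₂)/2 = 1.219×10⁷ m.
At r₁: circular v_c1 = √(μ/r₁) = 7647 m/s; transfer-perigee v_p = √[μ(2/r₁ − 1/a_t)] = 9179 m/s.
Δv₁ = v_p − v_c1 = 1532 m/s.
= 1.532 km/s.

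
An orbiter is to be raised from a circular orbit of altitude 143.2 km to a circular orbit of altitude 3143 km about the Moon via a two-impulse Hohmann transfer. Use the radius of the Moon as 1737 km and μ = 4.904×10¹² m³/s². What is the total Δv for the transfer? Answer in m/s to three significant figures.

Δv_total ≈ 580 m/s

r₁ = 1737 + 143.2 = 1880.2 km = 1.8802×10⁶ m.
r₂ = 1737 + 3143 = 4880.0 km = 4.8800×10⁶ m.
Transfer ellipse a_t = (r₁ + r₂)/2 = 3.380×10⁶ m.
At r₁: circular v_c1 = √(μ/r₁) = 1615 m/s; transfer-perilune v_p = √[μ(2/r₁ − 1/a_t)] = 1941 m/s.
Δv₁ = v_p − v_c1 = 325.5 m/s.
At r₂: circular v_c2 = √(μ/r₂) = 1002 m/s; transfer-apolune v_a = √[μ(2/r₂ − 1/a_t)] = 747.7 m/s.
Δv₂ = v_c2 − v_a = 254.8 m/s.
Total Δv = Δv₁ + Δv₂ = 580.3 m/s.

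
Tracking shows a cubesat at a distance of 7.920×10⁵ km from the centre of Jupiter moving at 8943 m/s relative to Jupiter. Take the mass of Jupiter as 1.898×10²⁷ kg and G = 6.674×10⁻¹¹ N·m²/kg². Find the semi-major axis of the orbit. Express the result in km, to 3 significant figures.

μ = GM = 6.674×10⁻¹¹ × 1.898×10²⁷ = 1.267×10¹⁷ m³/s².
r = 7.920×10⁸ m.
Specific orbital energy ε = v²/2 − μ/r = (8943)²/2 − 1.267×10¹⁷/7.920×10⁸ = -1.200×10⁸ J/kg.
Since ε = −μ/(2a), a = −μ/(2ε) = 5.280×10⁸ m = 5.2802×10⁵ km.

a ≈ 5.28×10⁵ km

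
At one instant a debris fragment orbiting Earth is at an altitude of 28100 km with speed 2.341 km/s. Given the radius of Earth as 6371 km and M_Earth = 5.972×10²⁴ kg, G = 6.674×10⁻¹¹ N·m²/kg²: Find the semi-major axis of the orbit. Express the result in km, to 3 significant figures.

a ≈ 22600 km

μ = GM = 6.674×10⁻¹¹ × 5.972×10²⁴ = 3.986×10¹⁴ m³/s².
r = 6371 + 28100 = 34471 km = 3.447×10⁷ m.
Specific orbital energy ε = v²/2 − μ/r = (2341)²/2 − 3.986×10¹⁴/3.447×10⁷ = -8.822×10⁶ J/kg.
Since ε = −μ/(2a), a = −μ/(2ε) = 2.259×10⁷ m = 22589 km.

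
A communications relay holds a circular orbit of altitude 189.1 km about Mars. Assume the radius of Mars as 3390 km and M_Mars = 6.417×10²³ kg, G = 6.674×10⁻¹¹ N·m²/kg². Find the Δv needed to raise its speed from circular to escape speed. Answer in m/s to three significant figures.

Δv ≈ 1430 m/s

μ = GM = 6.674×10⁻¹¹ × 6.417×10²³ = 4.283×10¹³ m³/s².
r = 3390 + 189.1 = 3579.1 km = 3.5791×10⁶ m.
Circular speed v_c = √(μ/r) = 3459 m/s.
Escape speed v_esc = √(2μ/r) = √2 × v_c = 4892 m/s.
Δv = v_esc − v_c = 1433 m/s.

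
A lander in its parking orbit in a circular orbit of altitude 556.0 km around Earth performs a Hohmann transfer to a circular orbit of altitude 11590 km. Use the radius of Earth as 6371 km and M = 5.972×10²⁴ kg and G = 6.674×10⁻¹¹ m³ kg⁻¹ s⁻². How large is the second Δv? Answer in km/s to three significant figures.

μ = GM = 6.674×10⁻¹¹ × 5.972×10²⁴ = 3.986×10¹⁴ m³/s².
r₁ = 6371 + 556.0 = 6927.0 km = 6.9270×10⁶ m.
r₂ = 6371 + 11590 = 17961 km = 1.7961×10⁷ m.
Transfer ellipse a_t = (r₁ + r₂)/2 = 1.244×10⁷ m.
At r₁: circular v_c1 = √(μ/r₁) = 7585 m/s; transfer-perigee v_p = √[μ(2/r₁ − 1/a_t)] = 9113 m/s.
At r₂: circular v_c2 = √(μ/r₂) = 4711 m/s; transfer-apogee v_a = √[μ(2/r₂ − 1/a_t)] = 3515 m/s.
Δv₂ = v_c2 − v_a = 1196 m/s.
= 1.196 km/s.

Δv ≈ 1.20 km/s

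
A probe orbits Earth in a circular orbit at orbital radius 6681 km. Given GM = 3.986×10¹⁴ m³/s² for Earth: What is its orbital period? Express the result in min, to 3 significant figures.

r = 6681 km = 6.681×10⁶ m.
Kepler's third law: T = 2π√(r³/μ) = 2π√((6.681×10⁶)³ / 3.986×10¹⁴).
r³/μ = 7.481×10⁵ s², so T = 2π × 8.650×10² = 5.435×10³ s.
Converting: 5.435×10³ s ÷ 60.00 = 90.58 min.

T ≈ 90.6 min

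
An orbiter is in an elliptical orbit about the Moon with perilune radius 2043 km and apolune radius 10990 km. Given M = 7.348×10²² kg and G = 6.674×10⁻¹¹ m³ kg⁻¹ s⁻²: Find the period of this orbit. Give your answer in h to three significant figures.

μ = GM = 6.674×10⁻¹¹ × 7.348×10²² = 4.904×10¹² m³/s².
Semi-major axis a = (r_p + r_a)/2 = (2043.0 + 10990)/2 = 6516.5 km = 6.516×10⁶ m.
By Kepler's third law T = 2π√(a³/μ) = 2π × 7.512×10³ = 4.720×10⁴ s.
= 13.11 h.

T ≈ 13.1 h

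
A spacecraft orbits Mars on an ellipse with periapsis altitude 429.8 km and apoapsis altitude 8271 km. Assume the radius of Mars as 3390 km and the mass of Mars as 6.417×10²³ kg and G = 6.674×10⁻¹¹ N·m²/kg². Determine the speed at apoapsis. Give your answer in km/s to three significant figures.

μ = GM = 6.674×10⁻¹¹ × 6.417×10²³ = 4.283×10¹³ m³/s².
r_p = 3390 + 429.8 = 3819.8 km = 3.8198×10⁶ m.
r_a = 3390 + 8271 = 11661 km = 1.1661×10⁷ m.
Semi-major axis a = (r_p + r_a)/2 = 7740.4 km = 7.740×10⁶ m.
Vis-viva: v² = μ(2/r − 1/a) = 4.283×10¹³ × (1.715×10⁻⁷ − 1.292×10⁻⁷) = 1.812×10⁶ m²/s².
v = 1346 m/s = 1.346 km/s.

v ≈ 1.35 km/s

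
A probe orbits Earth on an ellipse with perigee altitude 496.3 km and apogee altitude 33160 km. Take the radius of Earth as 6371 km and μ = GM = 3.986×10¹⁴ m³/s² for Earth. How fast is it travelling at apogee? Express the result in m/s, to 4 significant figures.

r_p = 6371 + 496.3 = 6867.3 km = 6.8673×10⁶ m.
r_a = 6371 + 33160 = 39531 km = 3.9531×10⁷ m.
Semi-major axis a = (r_p + r_a)/2 = 23199 km = 2.320×10⁷ m.
Vis-viva: v² = μ(2/r − 1/a) = 3.986×10¹⁴ × (5.059×10⁻⁸ − 4.311×10⁻⁸) = 2.985×10⁶ m²/s².
v = 1728 m/s.

v ≈ 1728 m/s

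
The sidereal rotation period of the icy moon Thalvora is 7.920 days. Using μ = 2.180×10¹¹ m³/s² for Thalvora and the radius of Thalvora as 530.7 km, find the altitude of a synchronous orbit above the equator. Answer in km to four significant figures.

h_sync ≈ 13190 km

T = 7.920 days = 6.843×10⁵ s.
A synchronous orbit has period T, so by Kepler's third law a = (μT²/4π²)^(1/3).
μT²/4π² = 2.180×10¹¹ × (6.843×10⁵)² / 39.48 = 2.586×10²¹ m³.
a = 1.373×10⁷ m = 13725 km.
Altitude h = a − R = 13725 − 530.7 = 13195 km.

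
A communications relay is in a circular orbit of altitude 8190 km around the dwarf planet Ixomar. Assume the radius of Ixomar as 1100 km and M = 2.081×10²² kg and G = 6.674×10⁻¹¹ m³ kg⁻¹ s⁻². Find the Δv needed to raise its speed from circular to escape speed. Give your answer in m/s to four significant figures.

Δv ≈ 160.2 m/s

μ = GM = 6.674×10⁻¹¹ × 2.081×10²² = 1.389×10¹² m³/s².
r = 1100 + 8190 = 9290.0 km = 9.2900×10⁶ m.
Circular speed v_c = √(μ/r) = 386.7 m/s.
Escape speed v_esc = √(2μ/r) = √2 × v_c = 546.8 m/s.
Δv = v_esc − v_c = 160.2 m/s.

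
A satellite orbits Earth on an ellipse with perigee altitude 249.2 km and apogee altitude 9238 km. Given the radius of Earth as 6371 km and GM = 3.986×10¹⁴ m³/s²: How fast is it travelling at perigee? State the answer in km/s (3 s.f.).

v ≈ 9.20 km/s

r_p = 6371 + 249.2 = 6620.2 km = 6.6202×10⁶ m.
r_a = 6371 + 9238 = 15609 km = 1.5609×10⁷ m.
Semi-major axis a = (r_p + r_a)/2 = 11115 km = 1.111×10⁷ m.
Vis-viva: v² = μ(2/r − 1/a) = 3.986×10¹⁴ × (3.021×10⁻⁷ − 8.997×10⁻⁸) = 8.456×10⁷ m²/s².
v = 9195 m/s = 9.195 km/s.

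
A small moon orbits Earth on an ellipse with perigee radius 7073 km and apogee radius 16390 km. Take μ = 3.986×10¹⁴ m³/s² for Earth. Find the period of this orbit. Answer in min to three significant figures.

Semi-major axis a = (r_p + r_a)/2 = (7073.0 + 16390)/2 = 11732 km = 1.173×10⁷ m.
By Kepler's third law T = 2π√(a³/μ) = 2π × 2.013×10³ = 1.265×10⁴ s.
= 210.8 min.

T ≈ 211 min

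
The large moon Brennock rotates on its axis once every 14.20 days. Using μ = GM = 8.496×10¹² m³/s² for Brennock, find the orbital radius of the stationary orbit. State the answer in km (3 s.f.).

T = 14.20 days = 1.227×10⁶ s.
A synchronous orbit has period T, so by Kepler's third law a = (μT²/4π²)^(1/3).
μT²/4π² = 8.496×10¹² × (1.227×10⁶)² / 39.48 = 3.239×10²³ m³.
a = 6.868×10⁷ m = 68678 km.

r_sync ≈ 68700 km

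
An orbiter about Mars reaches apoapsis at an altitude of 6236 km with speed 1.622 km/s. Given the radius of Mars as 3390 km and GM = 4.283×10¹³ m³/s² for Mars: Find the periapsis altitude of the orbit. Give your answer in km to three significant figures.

r_a = 3390 + 6236 = 9626.0 km = 9.626×10⁶ m.
Specific energy ε = v²/2 − μ/r = -3.134×10⁶ J/kg, so a = −μ/(2ε) = 6.833×10⁶ m.
The apsides satisfy r_p + r_a = 2a, so the periapsis radius is 2a − r_a = 4.040×10⁶ m = 4040.4 km.
Periapsis altitude = 4040.4 − 3390 = 650.39 km.

periapsis altitude ≈ 650 km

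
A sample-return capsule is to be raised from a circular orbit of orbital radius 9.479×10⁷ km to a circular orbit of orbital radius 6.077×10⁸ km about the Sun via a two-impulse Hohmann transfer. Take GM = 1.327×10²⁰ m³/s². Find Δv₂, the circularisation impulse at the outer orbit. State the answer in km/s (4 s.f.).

Δv ≈ 7.101 km/s

r₁ = 9.479×10⁷ km = 9.479×10¹⁰ m.
r₂ = 6.077×10⁸ km = 6.077×10¹¹ m.
Transfer ellipse a_t = (r₁ + r₂)/2 = 3.512×10¹¹ m.
At r₁: circular v_c1 = √(μ/r₁) = 37420 m/s; transfer-perihelion v_p = √[μ(2/r₁ − 1/a_t)] = 49210 m/s.
At r₂: circular v_c2 = √(μ/r₂) = 14780 m/s; transfer-aphelion v_a = √[μ(2/r₂ − 1/a_t)] = 7677 m/s.
Δv₂ = v_c2 − v_a = 7101 m/s.
= 7.101 km/s.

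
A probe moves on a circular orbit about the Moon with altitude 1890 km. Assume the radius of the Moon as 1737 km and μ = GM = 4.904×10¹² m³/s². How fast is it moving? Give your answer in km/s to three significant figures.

r = 1737 + 1890 = 3627.0 km = 3.6270×10⁶ m.
For a circular orbit v = √(μ/r) = √(4.904×10¹² / 3.627×10⁶) = √(1.352×10⁶) = 1163 m/s.
That is 1.163 km/s.

v ≈ 1.16 km/s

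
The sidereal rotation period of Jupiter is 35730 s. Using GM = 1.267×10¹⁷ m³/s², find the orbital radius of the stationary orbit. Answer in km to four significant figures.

r_sync ≈ 1.600×10⁵ km

A synchronous orbit has period T, so by Kepler's third law a = (μT²/4π²)^(1/3).
μT²/4π² = 1.267×10¹⁷ × (3.573×10⁴)² / 39.48 = 4.097×10²⁴ m³.
a = 1.600×10⁸ m = 1.6002×10⁵ km.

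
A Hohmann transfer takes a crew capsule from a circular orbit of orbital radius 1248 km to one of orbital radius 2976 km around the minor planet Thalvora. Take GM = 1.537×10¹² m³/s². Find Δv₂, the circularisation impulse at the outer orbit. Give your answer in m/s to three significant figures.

r₁ = 1248 km = 1.248×10⁶ m.
r₂ = 2976 km = 2.976×10⁶ m.
Transfer ellipse a_t = (r₁ + r₂)/2 = 2.112×10⁶ m.
At r₁: circular v_c1 = √(μ/r₁) = 1110 m/s; transfer-periapsis v_p = √[μ(2/r₁ − 1/a_t)] = 1317 m/s.
At r₂: circular v_c2 = √(μ/r₂) = 718.7 m/s; transfer-apoapsis v_a = √[μ(2/r₂ − 1/a_t)] = 552.4 m/s.
Δv₂ = v_c2 − v_a = 166.2 m/s.

Δv ≈ 166 m/s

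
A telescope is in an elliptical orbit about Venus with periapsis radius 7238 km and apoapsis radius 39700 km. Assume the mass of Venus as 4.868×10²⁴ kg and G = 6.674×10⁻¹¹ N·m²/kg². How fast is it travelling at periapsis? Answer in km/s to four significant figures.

μ = GM = 6.674×10⁻¹¹ × 4.868×10²⁴ = 3.249×10¹⁴ m³/s².
Semi-major axis a = (r_p + r_a)/2 = 23469 km = 2.347×10⁷ m.
Vis-viva: v² = μ(2/r − 1/a) = 3.249×10¹⁴ × (2.763×10⁻⁷ − 4.261×10⁻⁸) = 7.593×10⁷ m²/s².
v = 8714 m/s = 8.714 km/s.

v ≈ 8.714 km/s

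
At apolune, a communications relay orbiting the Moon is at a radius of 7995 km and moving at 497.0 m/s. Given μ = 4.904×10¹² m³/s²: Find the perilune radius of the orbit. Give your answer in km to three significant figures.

r_a = 7.995×10⁶ m.
Specific energy ε = v²/2 − μ/r = -4.899×10⁵ J/kg, so a = −μ/(2ε) = 5.005×10⁶ m.
The apsides satisfy r_p + r_a = 2a, so the perilune radius is 2a − r_a = 2.016×10⁶ m = 2015.6 km.

perilune radius ≈ 2020 km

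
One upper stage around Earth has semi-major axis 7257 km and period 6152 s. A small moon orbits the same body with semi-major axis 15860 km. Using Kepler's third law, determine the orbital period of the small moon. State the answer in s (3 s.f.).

Kepler's third law: T² ∝ a³, so T₂ = T₁ (a₂/a₁)^(3/2).
a₂/a₁ = 2.185, (a₂/a₁)^(3/2) = 3.231.
T₂ = 6152 × 3.231 = 19880 s.

T₂ ≈ 19900 s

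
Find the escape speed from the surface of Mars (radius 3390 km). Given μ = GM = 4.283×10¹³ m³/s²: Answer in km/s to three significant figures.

r = R = 3.390×10⁶ m.
Escape speed v_esc = √(2μ/r) = √(2 × 4.283×10¹³ / 3.390×10⁶) = √(2.527×10⁷) = 5027 m/s.
= 5.027 km/s.

v_esc ≈ 5.03 km/s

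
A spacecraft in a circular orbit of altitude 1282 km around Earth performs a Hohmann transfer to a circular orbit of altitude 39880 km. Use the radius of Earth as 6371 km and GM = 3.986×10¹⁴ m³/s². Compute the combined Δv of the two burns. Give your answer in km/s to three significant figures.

Δv_total ≈ 3.61 km/s

r₁ = 6371 + 1282 = 7653.0 km = 7.6530×10⁶ m.
r₂ = 6371 + 39880 = 46251 km = 4.6251×10⁷ m.
Transfer ellipse a_t = (r₁ + r₂)/2 = 2.695×10⁷ m.
At r₁: circular v_c1 = √(μ/r₁) = 7217 m/s; transfer-perigee v_p = √[μ(2/r₁ − 1/a_t)] = 9454 m/s.
Δv₁ = v_p − v_c1 = 2237 m/s.
At r₂: circular v_c2 = √(μ/r₂) = 2936 m/s; transfer-apogee v_a = √[μ(2/r₂ − 1/a_t)] = 1564 m/s.
Δv₂ = v_c2 − v_a = 1371 m/s.
Total Δv = Δv₁ + Δv₂ = 3608 m/s = 3.608 km/s.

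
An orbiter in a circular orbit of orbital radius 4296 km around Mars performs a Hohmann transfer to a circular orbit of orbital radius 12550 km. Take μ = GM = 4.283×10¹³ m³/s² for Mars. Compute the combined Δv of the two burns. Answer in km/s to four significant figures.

r₁ = 4296 km = 4.296×10⁶ m.
r₂ = 12550 km = 1.255×10⁷ m.
Transfer ellipse a_t = (r₁ + r₂)/2 = 8.423×10⁶ m.
At r₁: circular v_c1 = √(μ/r₁) = 3157 m/s; transfer-periapsis v_p = √[μ(2/r₁ − 1/a_t)] = 3854 m/s.
Δv₁ = v_p − v_c1 = 696.7 m/s.
At r₂: circular v_c2 = √(μ/r₂) = 1847 m/s; transfer-apoapsis v_a = √[μ(2/r₂ − 1/a_t)] = 1319 m/s.
Δv₂ = v_c2 − v_a = 528.0 m/s.
Total Δv = Δv₁ + Δv₂ = 1225 m/s = 1.225 km/s.

Δv_total ≈ 1.225 km/s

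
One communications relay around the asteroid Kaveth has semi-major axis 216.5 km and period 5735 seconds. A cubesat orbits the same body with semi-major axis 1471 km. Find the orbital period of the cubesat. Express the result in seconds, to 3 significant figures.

Kepler's third law: T² ∝ a³, so T₂ = T₁ (a₂/a₁)^(3/2).
a₂/a₁ = 6.794, (a₂/a₁)^(3/2) = 17.71.
T₂ = 5735 × 17.71 = 1.016×10⁵ seconds.

T₂ ≈ 1.02×10⁵ seconds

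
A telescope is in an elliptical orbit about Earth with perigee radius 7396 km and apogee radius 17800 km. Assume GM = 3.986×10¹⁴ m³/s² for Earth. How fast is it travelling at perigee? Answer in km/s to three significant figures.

v ≈ 8.73 km/s

Semi-major axis a = (r_p + r_a)/2 = 12598 km = 1.260×10⁷ m.
Vis-viva: v² = μ(2/r − 1/a) = 3.986×10¹⁴ × (2.704×10⁻⁷ − 7.938×10⁻⁸) = 7.615×10⁷ m²/s².
v = 8726 m/s = 8.726 km/s.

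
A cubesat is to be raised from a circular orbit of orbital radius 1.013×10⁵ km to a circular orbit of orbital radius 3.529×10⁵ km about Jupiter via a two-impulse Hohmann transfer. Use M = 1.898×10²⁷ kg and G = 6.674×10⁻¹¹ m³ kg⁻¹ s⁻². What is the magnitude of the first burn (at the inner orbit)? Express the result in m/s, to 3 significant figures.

μ = GM = 6.674×10⁻¹¹ × 1.898×10²⁷ = 1.267×10¹⁷ m³/s².
r₁ = 1.013×10⁵ km = 1.013×10⁸ m.
r₂ = 3.529×10⁵ km = 3.529×10⁸ m.
Transfer ellipse a_t = (r₁ + r₂)/2 = 2.271×10⁸ m.
At r₁: circular v_c1 = √(μ/r₁) = 35360 m/s; transfer-perijove v_p = √[μ(2/r₁ − 1/a_t)] = 44080 m/s.
Δv₁ = v_p − v_c1 = 8719 m/s.

Δv ≈ 8720 m/s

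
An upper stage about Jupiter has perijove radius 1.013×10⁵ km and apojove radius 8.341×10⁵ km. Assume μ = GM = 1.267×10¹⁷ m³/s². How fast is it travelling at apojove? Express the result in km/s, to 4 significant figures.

v ≈ 5.736 km/s

Semi-major axis a = (r_p + r_a)/2 = 4.6770×10⁵ km = 4.677×10⁸ m.
Vis-viva: v² = μ(2/r − 1/a) = 1.267×10¹⁷ × (2.398×10⁻⁹ − 2.138×10⁻⁹) = 3.290×10⁷ m²/s².
v = 5736 m/s = 5.736 km/s.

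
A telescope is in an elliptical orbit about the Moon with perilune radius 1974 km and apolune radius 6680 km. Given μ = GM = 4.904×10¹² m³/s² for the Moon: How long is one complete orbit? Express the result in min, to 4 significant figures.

Semi-major axis a = (r_p + r_a)/2 = (1974.0 + 6680.0)/2 = 4327.0 km = 4.327×10⁶ m.
By Kepler's third law T = 2π√(a³/μ) = 2π × 4.064×10³ = 2.554×10⁴ s.
= 425.6 min.

T ≈ 425.6 min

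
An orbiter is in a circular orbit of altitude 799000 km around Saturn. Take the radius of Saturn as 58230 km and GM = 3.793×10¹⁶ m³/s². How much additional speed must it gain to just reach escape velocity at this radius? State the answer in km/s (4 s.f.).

Δv ≈ 2.755 km/s

r = 58230 + 799000 = 857230 km = 8.5723×10⁸ m.
Circular speed v_c = √(μ/r) = 6652 m/s.
Escape speed v_esc = √(2μ/r) = √2 × v_c = 9407 m/s.
Δv = v_esc − v_c = 2755 m/s = 2.755 km/s.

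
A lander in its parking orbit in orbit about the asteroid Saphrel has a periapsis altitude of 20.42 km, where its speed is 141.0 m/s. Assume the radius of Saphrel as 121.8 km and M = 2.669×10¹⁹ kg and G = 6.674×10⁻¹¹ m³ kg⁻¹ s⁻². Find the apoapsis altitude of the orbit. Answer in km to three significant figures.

μ = GM = 6.674×10⁻¹¹ × 2.669×10¹⁹ = 1.781×10⁹ m³/s².
r_p = 121.8 + 20.42 = 142.22 km = 1.422×10⁵ m.
Specific energy ε = v²/2 − μ/r = -2.584×10³ J/kg, so a = −μ/(2ε) = 3.446×10⁵ m.
The apsides satisfy r_p + r_a = 2a, so the apoapsis radius is 2a − r_p = 5.470×10⁵ m = 547.03 km.
Apoapsis altitude = 547.03 − 121.8 = 425.23 km.

apoapsis altitude ≈ 425 km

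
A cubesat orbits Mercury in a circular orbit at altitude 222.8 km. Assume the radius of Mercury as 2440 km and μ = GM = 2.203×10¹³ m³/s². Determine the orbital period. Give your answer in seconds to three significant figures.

r = 2440 + 222.8 = 2662.8 km = 2.6628×10⁶ m.
Kepler's third law: T = 2π√(r³/μ) = 2π√((2.663×10⁶)³ / 2.203×10¹³).
r³/μ = 8.570×10⁵ s², so T = 2π × 9.258×10² = 5.817×10³ s.

T ≈ 5820 seconds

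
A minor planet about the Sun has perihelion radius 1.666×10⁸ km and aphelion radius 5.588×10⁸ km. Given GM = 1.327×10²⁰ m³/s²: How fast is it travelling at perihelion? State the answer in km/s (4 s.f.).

v ≈ 35.03 km/s

Semi-major axis a = (r_p + r_a)/2 = 3.6270×10⁸ km = 3.627×10¹¹ m.
Vis-viva: v² = μ(2/r − 1/a) = 1.327×10²⁰ × (1.200×10⁻¹¹ − 2.757×10⁻¹²) = 1.227×10⁹ m²/s².
v = 35030 m/s = 35.03 km/s.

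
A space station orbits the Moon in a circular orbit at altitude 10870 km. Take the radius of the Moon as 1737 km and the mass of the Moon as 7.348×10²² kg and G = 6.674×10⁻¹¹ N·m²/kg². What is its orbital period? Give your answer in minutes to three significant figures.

μ = GM = 6.674×10⁻¹¹ × 7.348×10²² = 4.904×10¹² m³/s².
r = 1737 + 10870 = 12607 km = 1.2607×10⁷ m.
Kepler's third law: T = 2π√(r³/μ) = 2π√((1.261×10⁷)³ / 4.904×10¹²).
r³/μ = 4.086×10⁸ s², so T = 2π × 2.021×10⁴ = 1.270×10⁵ s.
Converting: 1.270×10⁵ s ÷ 60.00 = 2117 minutes.

T ≈ 2120 minutes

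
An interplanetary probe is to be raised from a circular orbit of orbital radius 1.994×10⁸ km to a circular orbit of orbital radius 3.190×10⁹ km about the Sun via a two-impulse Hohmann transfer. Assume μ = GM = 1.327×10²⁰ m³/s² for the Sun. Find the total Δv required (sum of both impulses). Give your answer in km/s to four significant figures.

r₁ = 1.994×10⁸ km = 1.994×10¹¹ m.
r₂ = 3.190×10⁹ km = 3.190×10¹² m.
Transfer ellipse a_t = (r₁ + r₂)/2 = 1.695×10¹² m.
At r₁: circular v_c1 = √(μ/r₁) = 25800 m/s; transfer-perihelion v_p = √[μ(2/r₁ − 1/a_t)] = 35390 m/s.
Δv₁ = v_p − v_c1 = 9596 m/s.
At r₂: circular v_c2 = √(μ/r₂) = 6450 m/s; transfer-aphelion v_a = √[μ(2/r₂ − 1/a_t)] = 2212 m/s.
Δv₂ = v_c2 − v_a = 4237 m/s.
Total Δv = Δv₁ + Δv₂ = 13830 m/s = 13.83 km/s.

Δv_total ≈ 13.83 km/s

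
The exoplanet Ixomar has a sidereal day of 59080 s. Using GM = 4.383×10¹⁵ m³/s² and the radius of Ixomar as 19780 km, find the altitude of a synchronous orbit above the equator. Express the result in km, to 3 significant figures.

A synchronous orbit has period T, so by Kepler's third law a = (μT²/4π²)^(1/3).
μT²/4π² = 4.383×10¹⁵ × (5.908×10⁴)² / 39.48 = 3.875×10²³ m³.
a = 7.291×10⁷ m = 72906 km.
Altitude h = a − R = 72906 − 19780 = 53126 km.

h_sync ≈ 53100 km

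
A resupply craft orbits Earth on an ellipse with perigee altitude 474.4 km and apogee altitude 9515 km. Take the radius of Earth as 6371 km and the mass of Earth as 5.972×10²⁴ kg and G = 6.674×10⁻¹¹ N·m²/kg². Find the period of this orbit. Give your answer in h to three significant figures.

μ = GM = 6.674×10⁻¹¹ × 5.972×10²⁴ = 3.986×10¹⁴ m³/s².
r_p = 6371 + 474.4 = 6845.4 km = 6.8454×10⁶ m.
r_a = 6371 + 9515 = 15886 km = 1.5886×10⁷ m.
Semi-major axis a = (r_p + r_a)/2 = (6845.4 + 15886)/2 = 11366 km = 1.137×10⁷ m.
By Kepler's third law T = 2π√(a³/μ) = 2π × 1.919×10³ = 1.206×10⁴ s.
= 3.350 h.

T ≈ 3.35 h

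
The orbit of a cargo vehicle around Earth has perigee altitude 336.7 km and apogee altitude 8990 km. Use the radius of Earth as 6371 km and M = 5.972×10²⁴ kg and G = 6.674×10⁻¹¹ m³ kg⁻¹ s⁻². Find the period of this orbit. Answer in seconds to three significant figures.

T ≈ 11500 seconds

μ = GM = 6.674×10⁻¹¹ × 5.972×10²⁴ = 3.986×10¹⁴ m³/s².
r_p = 6371 + 336.7 = 6707.7 km = 6.7077×10⁶ m.
r_a = 6371 + 8990 = 15361 km = 1.5361×10⁷ m.
Semi-major axis a = (r_p + r_a)/2 = (6707.7 + 15361)/2 = 11034 km = 1.103×10⁷ m.
By Kepler's third law T = 2π√(a³/μ) = 2π × 1.836×10³ = 1.154×10⁴ s.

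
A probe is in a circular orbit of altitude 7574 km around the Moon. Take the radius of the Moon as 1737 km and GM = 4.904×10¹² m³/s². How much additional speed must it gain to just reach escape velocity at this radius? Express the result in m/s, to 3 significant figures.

Δv ≈ 301 m/s

r = 1737 + 7574 = 9311.0 km = 9.3110×10⁶ m.
Circular speed v_c = √(μ/r) = 725.7 m/s.
Escape speed v_esc = √(2μ/r) = √2 × v_c = 1026 m/s.
Δv = v_esc − v_c = 300.6 m/s.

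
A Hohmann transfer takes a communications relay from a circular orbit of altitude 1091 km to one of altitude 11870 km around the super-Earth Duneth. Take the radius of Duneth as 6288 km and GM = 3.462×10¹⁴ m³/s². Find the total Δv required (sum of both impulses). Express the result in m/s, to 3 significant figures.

Δv_total ≈ 2370 m/s

r₁ = 6288 + 1091 = 7379.0 km = 7.3790×10⁶ m.
r₂ = 6288 + 11870 = 18158 km = 1.8158×10⁷ m.
Transfer ellipse a_t = (r₁ + r₂)/2 = 1.277×10⁷ m.
At r₁: circular v_c1 = √(μ/r₁) = 6850 m/s; transfer-periapsis v_p = √[μ(2/r₁ − 1/a_t)] = 8168 m/s.
Δv₁ = v_p − v_c1 = 1319 m/s.
At r₂: circular v_c2 = √(μ/r₂) = 4366 m/s; transfer-apoapsis v_a = √[μ(2/r₂ − 1/a_t)] = 3319 m/s.
Δv₂ = v_c2 − v_a = 1047 m/s.
Total Δv = Δv₁ + Δv₂ = 2366 m/s.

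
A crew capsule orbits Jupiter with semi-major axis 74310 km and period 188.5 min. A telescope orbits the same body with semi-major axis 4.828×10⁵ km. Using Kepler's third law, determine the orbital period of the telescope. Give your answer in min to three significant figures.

Kepler's third law: T² ∝ a³, so T₂ = T₁ (a₂/a₁)^(3/2).
a₂/a₁ = 6.497, (a₂/a₁)^(3/2) = 16.56.
T₂ = 188.5 × 16.56 = 3122 min.

T₂ ≈ 3120 min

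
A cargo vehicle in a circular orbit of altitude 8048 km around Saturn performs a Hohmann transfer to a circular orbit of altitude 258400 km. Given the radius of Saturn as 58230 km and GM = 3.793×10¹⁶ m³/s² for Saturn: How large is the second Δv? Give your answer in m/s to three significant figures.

Δv ≈ 4510 m/s

r₁ = 58230 + 8048 = 66278 km = 6.6278×10⁷ m.
r₂ = 58230 + 258400 = 316630 km = 3.1663×10⁸ m.
Transfer ellipse a_t = (r₁ + r₂)/2 = 1.915×10⁸ m.
At r₁: circular v_c1 = √(μ/r₁) = 23920 m/s; transfer-perikrone v_p = √[μ(2/r₁ − 1/a_t)] = 30760 m/s.
At r₂: circular v_c2 = √(μ/r₂) = 10940 m/s; transfer-apokrone v_a = √[μ(2/r₂ − 1/a_t)] = 6440 m/s.
Δv₂ = v_c2 − v_a = 4505 m/s.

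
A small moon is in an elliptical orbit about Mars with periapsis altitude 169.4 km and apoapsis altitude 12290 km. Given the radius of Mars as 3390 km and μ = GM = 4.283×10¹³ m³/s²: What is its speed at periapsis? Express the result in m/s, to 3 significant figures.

r_p = 3390 + 169.4 = 3559.4 km = 3.5594×10⁶ m.
r_a = 3390 + 12290 = 15680 km = 1.5680×10⁷ m.
Semi-major axis a = (r_p + r_a)/2 = 9619.7 km = 9.620×10⁶ m.
Vis-viva: v² = μ(2/r − 1/a) = 4.283×10¹³ × (5.619×10⁻⁷ − 1.040×10⁻⁷) = 1.961×10⁷ m²/s².
v = 4429 m/s.

v ≈ 4430 m/s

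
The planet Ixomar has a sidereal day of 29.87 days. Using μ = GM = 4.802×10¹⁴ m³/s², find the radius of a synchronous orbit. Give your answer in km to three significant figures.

T = 29.87 days = 2.581×10⁶ s.
A synchronous orbit has period T, so by Kepler's third law a = (μT²/4π²)^(1/3).
μT²/4π² = 4.802×10¹⁴ × (2.581×10⁶)² / 39.48 = 8.101×10²⁵ m³.
a = 4.327×10⁸ m = 4.3270×10⁵ km.

r_sync ≈ 4.33×10⁵ km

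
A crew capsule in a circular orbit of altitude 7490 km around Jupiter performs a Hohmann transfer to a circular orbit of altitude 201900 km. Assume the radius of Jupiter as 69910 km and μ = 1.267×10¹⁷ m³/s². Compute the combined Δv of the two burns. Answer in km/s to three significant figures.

Δv_total ≈ 17.2 km/s

r₁ = 69910 + 7490 = 77400 km = 7.7400×10⁷ m.
r₂ = 69910 + 201900 = 271810 km = 2.7181×10⁸ m.
Transfer ellipse a_t = (r₁ + r₂)/2 = 1.746×10⁸ m.
At r₁: circular v_c1 = √(μ/r₁) = 40460 m/s; transfer-perijove v_p = √[μ(2/r₁ − 1/a_t)] = 50480 m/s.
Δv₁ = v_p − v_c1 = 10020 m/s.
At r₂: circular v_c2 = √(μ/r₂) = 21590 m/s; transfer-apojove v_a = √[μ(2/r₂ − 1/a_t)] = 14370 m/s.
Δv₂ = v_c2 − v_a = 7215 m/s.
Total Δv = Δv₁ + Δv₂ = 17240 m/s = 17.24 km/s.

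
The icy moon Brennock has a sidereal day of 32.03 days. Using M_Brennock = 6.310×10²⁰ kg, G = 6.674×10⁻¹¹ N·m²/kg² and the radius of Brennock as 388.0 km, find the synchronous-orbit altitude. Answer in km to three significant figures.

h_sync ≈ 19800 km

μ = GM = 6.674×10⁻¹¹ × 6.310×10²⁰ = 4.211×10¹⁰ m³/s².
T = 32.03 days = 2.767×10⁶ s.
A synchronous orbit has period T, so by Kepler's third law a = (μT²/4π²)^(1/3).
μT²/4π² = 4.211×10¹⁰ × (2.767×10⁶)² / 39.48 = 8.170×10²¹ m³.
a = 2.014×10⁷ m = 20140 km.
Altitude h = a − R = 20140 − 388.0 = 19752 km.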